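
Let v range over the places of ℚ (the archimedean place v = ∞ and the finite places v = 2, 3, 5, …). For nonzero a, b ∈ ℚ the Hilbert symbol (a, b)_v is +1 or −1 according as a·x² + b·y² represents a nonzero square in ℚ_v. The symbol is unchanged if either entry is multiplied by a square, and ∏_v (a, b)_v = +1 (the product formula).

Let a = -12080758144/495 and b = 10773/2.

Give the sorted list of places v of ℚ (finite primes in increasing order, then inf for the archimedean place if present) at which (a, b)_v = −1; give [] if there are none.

[11, 13, 17, 19]

(a, b) ≡ (-170170, 266) mod (ℚ^×)²; places V = {2, 3, 5, 7, 11, 13, 17, 19, ∞}.
(a,b)_5: α=-1, u≡4; β=0, v≡4 (mod 5); (4|5)=+1, (4|5)=+1; sign (−1)^0·+1^0·+1^-1 = +1.
(a,b)_19: α=2, u≡15; β=1, v≡8 (mod 19); (15|19)=-1, (8|19)=-1; sign (−1)^0·-1^1·-1^2 = -1.
(a,b)_13: α=3, u≡1; β=0, v≡11 (mod 13); (1|13)=+1, (11|13)=-1; sign (−1)^0·+1^0·-1^3 = -1.
(a,b)_2: α=7, β=-1; u≡3, v≡5 (mod 8); ε(u)ε(v)=1·0, αω(v)=7·1, βω(u)=-1·1; sum ≡ 0  ⇒  +1.
(a,b)_∞: sgn(-170170)=−, sgn(266)=+, so +1.
(a,b)_3: α=-2, u≡2; β=4, v≡2 (mod 3); (2|3)=-1, (2|3)=-1; sign (−1)^0·-1^4·-1^-2 = +1.
(a,b)_11: α=-1, u≡7; β=0, v≡2 (mod 11); (7|11)=-1, (2|11)=-1; sign (−1)^0·-1^0·-1^-1 = -1.
(a,b)_7: α=1, u≡2; β=1, v≡3 (mod 7); (2|7)=+1, (3|7)=-1; sign (−1)^1·+1^1·-1^1 = +1.
(a,b)_17: α=1, u≡6; β=0, v≡6 (mod 17); (6|17)=-1, (6|17)=-1; sign (−1)^0·-1^0·-1^1 = -1.
(-170170, 266 / ℚ) ramifies at {11, 13, 17, 19}: a division algebra.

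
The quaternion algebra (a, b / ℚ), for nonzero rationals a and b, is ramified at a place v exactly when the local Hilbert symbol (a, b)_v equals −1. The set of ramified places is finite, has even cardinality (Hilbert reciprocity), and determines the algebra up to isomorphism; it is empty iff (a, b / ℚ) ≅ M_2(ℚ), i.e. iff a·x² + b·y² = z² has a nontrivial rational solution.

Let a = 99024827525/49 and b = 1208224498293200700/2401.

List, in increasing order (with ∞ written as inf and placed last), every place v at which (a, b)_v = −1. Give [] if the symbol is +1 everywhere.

[29, 31]

Mod squares: a ≡ 29, b ≡ 11687. Check v ∈ {∞, 2, 3, 5, 7, 13, 29, 31}.
v=5: a=5^2·(≡4), b=5^2·(≡3) mod 5; (4|5)=+1, (3|5)=-1; (−1)^{2·2·2}·(+1)^2·(-1)^2 = +1.
v=2: v_2(a)=0, v_2(b)=2; units ≡ 5, 7 (mod 8); ε·ε+αω+βω = 0·1+0·0+2·1 ≡ 0  ⇒  (a,b)_2 = +1.
v=31: a=31^2·(≡27), b=31^3·(≡18) mod 31; (27|31)=-1, (18|31)=+1; (−1)^{2·3·15}·(-1)^3·(+1)^2 = -1.
v=13: a=13^2·(≡4), b=13^3·(≡11) mod 13; (4|13)=+1, (11|13)=-1; (−1)^{2·3·6}·(+1)^3·(-1)^2 = +1.
v=7: a=7^-2·(≡1), b=7^-4·(≡4) mod 7; (1|7)=+1, (4|7)=+1; (−1)^{-2·-4·3}·(+1)^-4·(+1)^-2 = +1.
v=3: a=3^0·(≡2), b=3^2·(≡2) mod 3; (2|3)=-1, (2|3)=-1; (−1)^{0·2·1}·(-1)^2·(-1)^0 = +1.
v=∞: 29 > 0 and 11687 > 0  ⇒  (a,b)_∞ = +1.
v=29: a=29^3·(≡4), b=29^5·(≡19) mod 29; (4|29)=+1, (19|29)=-1; (−1)^{3·5·14}·(+1)^5·(-1)^3 = -1.
(29, 11687 / ℚ) ramifies at {29, 31}: a division algebra.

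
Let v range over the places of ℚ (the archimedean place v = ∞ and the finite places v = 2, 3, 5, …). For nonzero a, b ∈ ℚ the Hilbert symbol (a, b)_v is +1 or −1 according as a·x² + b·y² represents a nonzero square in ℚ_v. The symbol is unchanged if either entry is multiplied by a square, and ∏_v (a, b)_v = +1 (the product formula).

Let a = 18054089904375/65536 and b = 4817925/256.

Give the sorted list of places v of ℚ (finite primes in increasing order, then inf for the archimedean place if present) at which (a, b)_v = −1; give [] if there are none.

Mod squares: a ≡ 7, b ≡ 437. Check v ∈ {∞, 2, 3, 5, 7, 19, 23}.
v=3: a=3^2·(≡1), b=3^2·(≡2) mod 3; (1|3)=+1, (2|3)=-1; (−1)^{2·2·1}·(+1)^2·(-1)^2 = +1.
v=5: a=5^4·(≡2), b=5^2·(≡2) mod 5; (2|5)=-1, (2|5)=-1; (−1)^{4·2·2}·(-1)^2·(-1)^4 = +1.
v=19: a=19^2·(≡1), b=19^1·(≡17) mod 19; (1|19)=+1, (17|19)=+1; (−1)^{2·1·9}·(+1)^1·(+1)^2 = +1.
v=7: a=7^5·(≡4), b=7^2·(≡6) mod 7; (4|7)=+1, (6|7)=-1; (−1)^{5·2·3}·(+1)^2·(-1)^5 = -1.
v=23: a=23^2·(≡7), b=23^1·(≡20) mod 23; (7|23)=-1, (20|23)=-1; (−1)^{2·1·11}·(-1)^1·(-1)^2 = -1.
v=2: v_2(a)=-16, v_2(b)=-8; units ≡ 7, 5 (mod 8); ε·ε+αω+βω = 1·0+-16·1+-8·0 ≡ 0  ⇒  (a,b)_2 = +1.
v=∞: 7 > 0 and 437 > 0  ⇒  (a,b)_∞ = +1.
Ram(7, 437) = {7, 23}; no ℚ_7-point on the conic.

[7, 23]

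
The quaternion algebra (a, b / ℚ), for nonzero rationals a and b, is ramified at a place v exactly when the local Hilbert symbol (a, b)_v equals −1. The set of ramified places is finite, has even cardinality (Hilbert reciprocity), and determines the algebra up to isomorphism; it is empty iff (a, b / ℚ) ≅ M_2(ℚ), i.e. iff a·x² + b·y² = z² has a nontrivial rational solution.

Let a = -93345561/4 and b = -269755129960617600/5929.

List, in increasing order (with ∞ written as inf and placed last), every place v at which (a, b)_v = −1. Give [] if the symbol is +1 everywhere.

[2, 3, 17, 37, 43, inf]

(a, b) ≡ (-10371729, -65940586) mod (ℚ^×)²; places V = {2, 3, 5, 7, 11, 13, 17, 23, 37, 41, 43, 53, ∞}.
(a,b)_53: α=1, u≡28; β=1, v≡10 (mod 53); (28|53)=+1, (10|53)=+1; sign (−1)^0·+1^1·+1^1 = +1.
(a,b)_37: α=1, u≡35; β=1, v≡27 (mod 37); (35|37)=-1, (27|37)=+1; sign (−1)^0·-1^1·+1^1 = -1.
(a,b)_11: α=0, u≡8; β=-2, v≡4 (mod 11); (8|11)=-1, (4|11)=+1; sign (−1)^0·-1^-2·+1^0 = +1.
(a,b)_17: α=0, u≡7; β=1, v≡1 (mod 17); (7|17)=-1, (1|17)=+1; sign (−1)^0·-1^1·+1^0 = -1.
(a,b)_7: α=0, u≡5; β=-2, v≡1 (mod 7); (5|7)=-1, (1|7)=+1; sign (−1)^0·-1^-2·+1^0 = +1.
(a,b)_3: α=3, u≡2; β=2, v≡2 (mod 3); (2|3)=-1, (2|3)=-1; sign (−1)^0·-1^2·-1^3 = -1.
(a,b)_41: α=1, u≡33; β=2, v≡10 (mod 41); (33|41)=+1, (10|41)=+1; sign (−1)^0·+1^2·+1^1 = +1.
(a,b)_∞: sgn(-10371729)=−, sgn(-65940586)=−, so -1.
(a,b)_43: α=1, u≡7; β=1, v≡2 (mod 43); (7|43)=-1, (2|43)=-1; sign (−1)^1·-1^1·-1^1 = -1.
(a,b)_5: α=0, u≡1; β=2, v≡4 (mod 5); (1|5)=+1, (4|5)=+1; sign (−1)^0·+1^2·+1^0 = +1.
(a,b)_2: α=-2, β=7; u≡7, v≡3 (mod 8); ε(u)ε(v)=1·1, αω(v)=-2·1, βω(u)=7·0; sum ≡ 1  ⇒  -1.
(a,b)_13: α=0, u≡4; β=2, v≡4 (mod 13); (4|13)=+1, (4|13)=+1; sign (−1)^0·+1^2·+1^0 = +1.
(a,b)_23: α=0, u≡2; β=1, v≡7 (mod 23); (2|23)=+1, (7|23)=-1; sign (−1)^0·+1^1·-1^0 = +1.
Ram(-10371729, -65940586) = {2, 3, 17, 37, 43, ∞}; no ℚ_2-point on the conic.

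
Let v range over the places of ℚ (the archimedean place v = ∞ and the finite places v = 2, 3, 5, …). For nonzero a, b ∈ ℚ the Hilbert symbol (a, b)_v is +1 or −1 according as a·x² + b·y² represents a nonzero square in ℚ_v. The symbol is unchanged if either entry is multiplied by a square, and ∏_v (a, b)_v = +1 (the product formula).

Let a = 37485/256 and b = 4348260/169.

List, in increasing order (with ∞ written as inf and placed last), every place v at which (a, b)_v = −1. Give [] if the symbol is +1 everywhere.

(a, b) ≡ (85, 2465) mod (ℚ^×)²; places V = {2, 3, 5, 7, 13, 17, 29, ∞}.
(a,b)_5: α=1, u≡2; β=1, v≡3 (mod 5); (2|5)=-1, (3|5)=-1; sign (−1)^0·-1^1·-1^1 = +1.
(a,b)_2: α=-8, β=2; u≡5, v≡1 (mod 8); ε(u)ε(v)=0·0, αω(v)=-8·0, βω(u)=2·1; sum ≡ 0  ⇒  +1.
(a,b)_7: α=2, u≡4; β=2, v≡1 (mod 7); (4|7)=+1, (1|7)=+1; sign (−1)^0·+1^2·+1^2 = +1.
(a,b)_17: α=1, u≡12; β=1, v≡2 (mod 17); (12|17)=-1, (2|17)=+1; sign (−1)^0·-1^1·+1^1 = -1.
(a,b)_∞: sgn(85)=+, sgn(2465)=+, so +1.
(a,b)_29: α=0, u≡14; β=1, v≡27 (mod 29); (14|29)=-1, (27|29)=-1; sign (−1)^0·-1^1·-1^0 = -1.
(a,b)_3: α=2, u≡1; β=2, v≡2 (mod 3); (1|3)=+1, (2|3)=-1; sign (−1)^0·+1^2·-1^2 = +1.
(a,b)_13: α=0, u≡5; β=-2, v≡7 (mod 13); (5|13)=-1, (7|13)=-1; sign (−1)^0·-1^-2·-1^0 = +1.
|Ram(85, 2465)| = 2, even; anisotropic at {17, 29}.

[17, 29]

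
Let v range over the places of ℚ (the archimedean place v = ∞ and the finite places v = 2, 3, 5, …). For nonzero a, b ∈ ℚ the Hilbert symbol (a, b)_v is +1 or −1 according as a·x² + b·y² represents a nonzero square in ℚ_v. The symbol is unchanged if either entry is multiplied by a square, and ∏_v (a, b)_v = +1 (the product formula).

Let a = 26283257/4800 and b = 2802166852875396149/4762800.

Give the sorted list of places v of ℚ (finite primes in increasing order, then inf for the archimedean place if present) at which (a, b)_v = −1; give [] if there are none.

[2, 3]

Mod squares: a ≡ 13299, b ≡ 1023. Check v ∈ {∞, 2, 3, 5, 7, 11, 13, 31}.
v=13: a=13^1·(≡1), b=13^6·(≡1) mod 13; (1|13)=+1, (1|13)=+1; (−1)^{1·6·6}·(+1)^6·(+1)^1 = +1.
v=7: a=7^2·(≡5), b=7^-2·(≡2) mod 7; (5|7)=-1, (2|7)=+1; (−1)^{2·-2·3}·(-1)^-2·(+1)^2 = +1.
v=∞: 13299 > 0 and 1023 > 0  ⇒  (a,b)_∞ = +1.
v=11: a=11^3·(≡6), b=11^7·(≡3) mod 11; (6|11)=-1, (3|11)=+1; (−1)^{3·7·5}·(-1)^7·(+1)^3 = +1.
v=2: v_2(a)=-6, v_2(b)=-4; units ≡ 3, 7 (mod 8); ε·ε+αω+βω = 1·1+-6·0+-4·1 ≡ 1  ⇒  (a,b)_2 = -1.
v=31: a=31^1·(≡13), b=31^3·(≡1) mod 31; (13|31)=-1, (1|31)=+1; (−1)^{1·3·15}·(-1)^3·(+1)^1 = +1.
v=3: a=3^-1·(≡2), b=3^-5·(≡2) mod 3; (2|3)=-1, (2|3)=-1; (−1)^{-1·-5·1}·(-1)^-5·(-1)^-1 = -1.
v=5: a=5^-2·(≡1), b=5^-2·(≡2) mod 5; (1|5)=+1, (2|5)=-1; (−1)^{-2·-2·2}·(+1)^-2·(-1)^-2 = +1.
Ram(13299, 1023) = {2, 3}; no ℚ_2-point on the conic.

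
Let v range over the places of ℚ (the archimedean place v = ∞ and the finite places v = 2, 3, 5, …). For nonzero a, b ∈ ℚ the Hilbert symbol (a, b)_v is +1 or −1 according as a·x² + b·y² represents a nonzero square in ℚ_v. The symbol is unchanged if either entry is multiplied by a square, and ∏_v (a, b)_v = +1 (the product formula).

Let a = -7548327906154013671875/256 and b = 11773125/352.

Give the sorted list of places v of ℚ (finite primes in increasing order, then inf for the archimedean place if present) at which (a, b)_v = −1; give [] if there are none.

[2, 13, 17, 23]

(a, b) ≡ (-19605131, 46046) mod (ℚ^×)²; places V = {2, 3, 5, 7, 11, 13, 17, 19, 23, 29, ∞}.
(a,b)_13: α=3, u≡4; β=1, v≡6 (mod 13); (4|13)=+1, (6|13)=-1; sign (−1)^0·+1^1·-1^3 = -1.
(a,b)_3: α=2, u≡1; β=2, v≡2 (mod 3); (1|3)=+1, (2|3)=-1; sign (−1)^0·+1^2·-1^2 = +1.
(a,b)_29: α=1, u≡20; β=0, v≡6 (mod 29); (20|29)=+1, (6|29)=+1; sign (−1)^0·+1^0·+1^1 = +1.
(a,b)_11: α=0, u≡9; β=-1, v≡10 (mod 11); (9|11)=+1, (10|11)=-1; sign (−1)^0·+1^-1·-1^0 = +1.
(a,b)_5: α=10, u≡4; β=4, v≡1 (mod 5); (4|5)=+1, (1|5)=+1; sign (−1)^0·+1^4·+1^10 = +1.
(a,b)_7: α=3, u≡1; β=1, v≡3 (mod 7); (1|7)=+1, (3|7)=-1; sign (−1)^1·+1^1·-1^3 = +1.
(a,b)_∞: sgn(-19605131)=−, sgn(46046)=+, so +1.
(a,b)_2: α=-8, β=-5; u≡5, v≡7 (mod 8); ε(u)ε(v)=0·1, αω(v)=-8·0, βω(u)=-5·1; sum ≡ 1  ⇒  -1.
(a,b)_19: α=1, u≡2; β=0, v≡6 (mod 19); (2|19)=-1, (6|19)=+1; sign (−1)^0·-1^0·+1^1 = +1.
(a,b)_17: α=1, u≡3; β=0, v≡11 (mod 17); (3|17)=-1, (11|17)=-1; sign (−1)^0·-1^0·-1^1 = -1.
(a,b)_23: α=3, u≡1; β=1, v≡8 (mod 23); (1|23)=+1, (8|23)=+1; sign (−1)^1·+1^1·+1^3 = -1.
Ram(-19605131, 46046) = {2, 13, 17, 23}; no ℚ_2-point on the conic.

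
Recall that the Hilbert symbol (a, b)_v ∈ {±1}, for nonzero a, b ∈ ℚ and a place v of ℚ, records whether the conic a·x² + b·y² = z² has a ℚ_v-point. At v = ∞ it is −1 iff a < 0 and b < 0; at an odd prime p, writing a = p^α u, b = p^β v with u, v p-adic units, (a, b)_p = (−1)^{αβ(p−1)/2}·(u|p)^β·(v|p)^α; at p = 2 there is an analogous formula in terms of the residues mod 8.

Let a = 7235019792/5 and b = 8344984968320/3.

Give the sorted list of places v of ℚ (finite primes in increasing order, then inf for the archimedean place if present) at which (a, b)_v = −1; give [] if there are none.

(a, b) ≡ (1365, 2310) mod (ℚ^×)²; places V = {2, 3, 5, 7, 11, 13, ∞}.
(a,b)_11: α=2, u≡1; β=3, v≡3 (mod 11); (1|11)=+1, (3|11)=+1; sign (−1)^0·+1^3·+1^2 = +1.
(a,b)_13: α=3, u≡3; β=4, v≡12 (mod 13); (3|13)=+1, (12|13)=+1; sign (−1)^0·+1^4·+1^3 = +1.
(a,b)_∞: sgn(1365)=+, sgn(2310)=+, so +1.
(a,b)_5: α=-1, u≡2; β=1, v≡3 (mod 5); (2|5)=-1, (3|5)=-1; sign (−1)^0·-1^1·-1^-1 = +1.
(a,b)_7: α=1, u≡3; β=3, v≡1 (mod 7); (3|7)=-1, (1|7)=+1; sign (−1)^1·-1^3·+1^1 = +1.
(a,b)_2: α=4, β=7; u≡5, v≡3 (mod 8); ε(u)ε(v)=0·1, αω(v)=4·1, βω(u)=7·1; sum ≡ 1  ⇒  -1.
(a,b)_3: α=5, u≡2; β=-1, v≡2 (mod 3); (2|3)=-1, (2|3)=-1; sign (−1)^1·-1^-1·-1^5 = -1.
(1365, 2310 / ℚ) ramifies at {2, 3}: a division algebra.

[2, 3]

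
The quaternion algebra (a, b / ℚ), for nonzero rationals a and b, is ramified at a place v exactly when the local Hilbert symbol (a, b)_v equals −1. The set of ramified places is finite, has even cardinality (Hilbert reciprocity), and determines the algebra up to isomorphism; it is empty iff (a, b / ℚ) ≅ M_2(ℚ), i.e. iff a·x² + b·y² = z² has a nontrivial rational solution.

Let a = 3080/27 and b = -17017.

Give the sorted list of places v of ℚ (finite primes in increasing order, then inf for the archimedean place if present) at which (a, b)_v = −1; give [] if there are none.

[2, 3, 5, 11]

(a, b) ≡ (2310, -17017) mod (ℚ^×)²; places V = {2, 3, 5, 7, 11, 13, 17, ∞}.
(a,b)_7: α=1, u≡1; β=1, v≡5 (mod 7); (1|7)=+1, (5|7)=-1; sign (−1)^1·+1^1·-1^1 = +1.
(a,b)_3: α=-3, u≡2; β=0, v≡2 (mod 3); (2|3)=-1, (2|3)=-1; sign (−1)^0·-1^0·-1^-3 = -1.
(a,b)_11: α=1, u≡1; β=1, v≡4 (mod 11); (1|11)=+1, (4|11)=+1; sign (−1)^1·+1^1·+1^1 = -1.
(a,b)_17: α=0, u≡2; β=1, v≡2 (mod 17); (2|17)=+1, (2|17)=+1; sign (−1)^0·+1^1·+1^0 = +1.
(a,b)_∞: sgn(2310)=+, sgn(-17017)=−, so +1.
(a,b)_5: α=1, u≡3; β=0, v≡3 (mod 5); (3|5)=-1, (3|5)=-1; sign (−1)^0·-1^0·-1^1 = -1.
(a,b)_13: α=0, u≡12; β=1, v≡4 (mod 13); (12|13)=+1, (4|13)=+1; sign (−1)^0·+1^1·+1^0 = +1.
(a,b)_2: α=3, β=0; u≡3, v≡7 (mod 8); ε(u)ε(v)=1·1, αω(v)=3·0, βω(u)=0·1; sum ≡ 1  ⇒  -1.
(2310, -17017 / ℚ) ramifies at {2, 3, 5, 11}: a division algebra.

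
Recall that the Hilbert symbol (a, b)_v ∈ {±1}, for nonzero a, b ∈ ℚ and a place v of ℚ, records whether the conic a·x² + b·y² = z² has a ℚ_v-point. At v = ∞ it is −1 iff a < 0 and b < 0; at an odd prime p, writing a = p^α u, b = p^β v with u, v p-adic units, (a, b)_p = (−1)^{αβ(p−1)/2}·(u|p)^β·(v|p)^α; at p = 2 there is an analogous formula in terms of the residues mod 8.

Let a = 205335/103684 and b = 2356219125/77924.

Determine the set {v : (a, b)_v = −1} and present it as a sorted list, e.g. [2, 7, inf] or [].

[3, 23]

Mod squares: a ≡ 15, b ≡ 13685. Check v ∈ {∞, 2, 3, 5, 7, 11, 13, 17, 23}.
v=11: a=11^0·(≡1), b=11^-2·(≡3) mod 11; (1|11)=+1, (3|11)=+1; (−1)^{0·-2·5}·(+1)^-2·(+1)^0 = +1.
v=7: a=7^-2·(≡2), b=7^-1·(≡4) mod 7; (2|7)=+1, (4|7)=+1; (−1)^{-2·-1·3}·(+1)^-1·(+1)^-2 = +1.
v=13: a=13^2·(≡5), b=13^2·(≡1) mod 13; (5|13)=-1, (1|13)=+1; (−1)^{2·2·6}·(-1)^2·(+1)^2 = +1.
v=5: a=5^1·(≡3), b=5^3·(≡2) mod 5; (3|5)=-1, (2|5)=-1; (−1)^{1·3·2}·(-1)^3·(-1)^1 = +1.
v=∞: 15 > 0 and 13685 > 0  ⇒  (a,b)_∞ = +1.
v=17: a=17^0·(≡9), b=17^1·(≡7) mod 17; (9|17)=+1, (7|17)=-1; (−1)^{0·1·8}·(+1)^1·(-1)^0 = +1.
v=3: a=3^5·(≡2), b=3^8·(≡2) mod 3; (2|3)=-1, (2|3)=-1; (−1)^{5·8·1}·(-1)^8·(-1)^5 = -1.
v=2: v_2(a)=-2, v_2(b)=-2; units ≡ 7, 5 (mod 8); ε·ε+αω+βω = 1·0+-2·1+-2·0 ≡ 0  ⇒  (a,b)_2 = +1.
v=23: a=23^-2·(≡5), b=23^-1·(≡19) mod 23; (5|23)=-1, (19|23)=-1; (−1)^{-2·-1·11}·(-1)^-1·(-1)^-2 = -1.
(15, 13685 / ℚ) ramifies at {3, 23}: a division algebra.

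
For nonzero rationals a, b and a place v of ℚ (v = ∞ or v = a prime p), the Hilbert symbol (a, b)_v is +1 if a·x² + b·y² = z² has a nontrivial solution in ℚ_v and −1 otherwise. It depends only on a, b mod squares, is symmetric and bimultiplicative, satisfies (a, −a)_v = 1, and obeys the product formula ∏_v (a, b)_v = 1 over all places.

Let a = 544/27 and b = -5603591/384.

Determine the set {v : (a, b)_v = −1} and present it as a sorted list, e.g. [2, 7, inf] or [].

Mod squares: a ≡ 102, b ≡ -714. Check v ∈ {∞, 2, 3, 7, 17, 31}.
v=17: a=17^1·(≡10), b=17^1·(≡16) mod 17; (10|17)=-1, (16|17)=+1; (−1)^{1·1·8}·(-1)^1·(+1)^1 = -1.
v=3: a=3^-3·(≡1), b=3^-1·(≡2) mod 3; (1|3)=+1, (2|3)=-1; (−1)^{-3·-1·1}·(+1)^-1·(-1)^-3 = +1.
v=2: v_2(a)=5, v_2(b)=-7; units ≡ 3, 3 (mod 8); ε·ε+αω+βω = 1·1+5·1+-7·1 ≡ 1  ⇒  (a,b)_2 = -1.
v=31: a=31^0·(≡19), b=31^2·(≡23) mod 31; (19|31)=+1, (23|31)=-1; (−1)^{0·2·15}·(+1)^2·(-1)^0 = +1.
v=7: a=7^0·(≡2), b=7^3·(≡6) mod 7; (2|7)=+1, (6|7)=-1; (−1)^{0·3·3}·(+1)^3·(-1)^0 = +1.
v=∞: 102 > 0 and -714 < 0  ⇒  (a,b)_∞ = +1.
(102, -714 / ℚ) ramifies at {2, 17}: a division algebra.

[2, 17]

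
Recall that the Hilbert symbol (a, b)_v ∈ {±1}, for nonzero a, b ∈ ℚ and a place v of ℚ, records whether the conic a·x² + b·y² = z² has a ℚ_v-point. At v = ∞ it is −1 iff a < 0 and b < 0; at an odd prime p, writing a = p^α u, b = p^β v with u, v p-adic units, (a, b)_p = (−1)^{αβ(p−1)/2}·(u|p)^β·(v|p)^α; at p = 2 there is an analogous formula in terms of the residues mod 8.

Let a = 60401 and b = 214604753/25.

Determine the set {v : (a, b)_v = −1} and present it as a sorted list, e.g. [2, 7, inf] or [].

[11, 17]

Mod squares: a ≡ 209, b ≡ 17. Check v ∈ {∞, 2, 5, 11, 17, 19}.
v=2: v_2(a)=0, v_2(b)=0; units ≡ 1, 1 (mod 8); ε·ε+αω+βω = 0·0+0·0+0·0 ≡ 0  ⇒  (a,b)_2 = +1.
v=19: a=19^1·(≡6), b=19^2·(≡16) mod 19; (6|19)=+1, (16|19)=+1; (−1)^{1·2·9}·(+1)^2·(+1)^1 = +1.
v=5: a=5^0·(≡1), b=5^-2·(≡3) mod 5; (1|5)=+1, (3|5)=-1; (−1)^{0·-2·2}·(+1)^-2·(-1)^0 = +1.
v=17: a=17^2·(≡5), b=17^3·(≡1) mod 17; (5|17)=-1, (1|17)=+1; (−1)^{2·3·8}·(-1)^3·(+1)^2 = -1.
v=∞: 209 > 0 and 17 > 0  ⇒  (a,b)_∞ = +1.
v=11: a=11^1·(≡2), b=11^2·(≡10) mod 11; (2|11)=-1, (10|11)=-1; (−1)^{1·2·5}·(-1)^2·(-1)^1 = -1.
(209, 17 / ℚ) ramifies at {11, 17}: a division algebra.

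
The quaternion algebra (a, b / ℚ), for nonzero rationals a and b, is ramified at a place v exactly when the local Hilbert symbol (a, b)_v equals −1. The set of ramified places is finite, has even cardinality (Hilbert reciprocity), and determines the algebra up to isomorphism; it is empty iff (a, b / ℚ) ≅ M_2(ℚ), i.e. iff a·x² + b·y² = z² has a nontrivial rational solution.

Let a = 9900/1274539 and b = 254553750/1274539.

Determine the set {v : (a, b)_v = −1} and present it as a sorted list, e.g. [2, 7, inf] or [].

(a, b) ≡ (209, 7106) mod (ℚ^×)²; places V = {2, 3, 5, 7, 11, 17, 19, 37, ∞}.
(a,b)_∞: sgn(209)=+, sgn(7106)=+, so +1.
(a,b)_3: α=2, u≡2; β=2, v≡2 (mod 3); (2|3)=-1, (2|3)=-1; sign (−1)^0·-1^2·-1^2 = +1.
(a,b)_7: α=-2, u≡5; β=-2, v≡4 (mod 7); (5|7)=-1, (4|7)=+1; sign (−1)^0·-1^-2·+1^-2 = +1.
(a,b)_5: α=2, u≡4; β=4, v≡4 (mod 5); (4|5)=+1, (4|5)=+1; sign (−1)^0·+1^4·+1^2 = +1.
(a,b)_2: α=2, β=1; u≡1, v≡1 (mod 8); ε(u)ε(v)=0·0, αω(v)=2·0, βω(u)=1·0; sum ≡ 0  ⇒  +1.
(a,b)_11: α=1, u≡10; β=3, v≡2 (mod 11); (10|11)=-1, (2|11)=-1; sign (−1)^1·-1^3·-1^1 = -1.
(a,b)_37: α=-2, u≡22; β=-2, v≡19 (mod 37); (22|37)=-1, (19|37)=-1; sign (−1)^0·-1^-2·-1^-2 = +1.
(a,b)_19: α=-1, u≡7; β=-1, v≡10 (mod 19); (7|19)=+1, (10|19)=-1; sign (−1)^1·+1^-1·-1^-1 = +1.
(a,b)_17: α=0, u≡14; β=1, v≡10 (mod 17); (14|17)=-1, (10|17)=-1; sign (−1)^0·-1^1·-1^0 = -1.
(209, 7106 / ℚ) ramifies at {11, 17}: a division algebra.

[11, 17]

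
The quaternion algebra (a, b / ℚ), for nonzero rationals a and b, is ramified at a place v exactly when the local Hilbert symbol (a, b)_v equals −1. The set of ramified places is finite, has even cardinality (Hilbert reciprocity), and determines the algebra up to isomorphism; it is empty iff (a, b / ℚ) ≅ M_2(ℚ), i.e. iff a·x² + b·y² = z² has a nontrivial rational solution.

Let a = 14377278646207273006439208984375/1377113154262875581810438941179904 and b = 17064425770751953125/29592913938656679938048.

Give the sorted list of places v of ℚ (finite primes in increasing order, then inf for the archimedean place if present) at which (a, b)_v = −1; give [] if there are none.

Mod squares: a ≡ 7, b ≡ 986. Check v ∈ {∞, 2, 3, 5, 7, 17, 19, 29, 41, 47}.
v=2: v_2(a)=-22, v_2(b)=-11; units ≡ 7, 5 (mod 8); ε·ε+αω+βω = 1·0+-22·1+-11·0 ≡ 0  ⇒  (a,b)_2 = +1.
v=5: a=5^24·(≡3), b=5^12·(≡4) mod 5; (3|5)=-1, (4|5)=+1; (−1)^{24·12·2}·(-1)^12·(+1)^24 = +1.
v=29: a=29^2·(≡5), b=29^1·(≡1) mod 29; (5|29)=+1, (1|29)=+1; (−1)^{2·1·14}·(+1)^1·(+1)^2 = +1.
v=3: a=3^10·(≡1), b=3^10·(≡2) mod 3; (1|3)=+1, (2|3)=-1; (−1)^{10·10·1}·(+1)^10·(-1)^10 = +1.
v=47: a=47^-12·(≡36), b=47^-8·(≡33) mod 47; (36|47)=+1, (33|47)=-1; (−1)^{-12·-8·23}·(+1)^-8·(-1)^-12 = +1.
v=∞: 7 > 0 and 986 > 0  ⇒  (a,b)_∞ = +1.
v=17: a=17^2·(≡10), b=17^1·(≡10) mod 17; (10|17)=-1, (10|17)=-1; (−1)^{2·1·8}·(-1)^1·(-1)^2 = -1.
v=7: a=7^5·(≡4), b=7^4·(≡5) mod 7; (4|7)=+1, (5|7)=-1; (−1)^{5·4·3}·(+1)^4·(-1)^5 = -1.
v=41: a=41^-4·(≡19), b=41^-2·(≡33) mod 41; (19|41)=-1, (33|41)=+1; (−1)^{-4·-2·20}·(-1)^-2·(+1)^-4 = +1.
v=19: a=19^0·(≡6), b=19^-2·(≡4) mod 19; (6|19)=+1, (4|19)=+1; (−1)^{0·-2·9}·(+1)^-2·(+1)^0 = +1.
Ram(7, 986) = {7, 17}; no ℚ_7-point on the conic.

[7, 17]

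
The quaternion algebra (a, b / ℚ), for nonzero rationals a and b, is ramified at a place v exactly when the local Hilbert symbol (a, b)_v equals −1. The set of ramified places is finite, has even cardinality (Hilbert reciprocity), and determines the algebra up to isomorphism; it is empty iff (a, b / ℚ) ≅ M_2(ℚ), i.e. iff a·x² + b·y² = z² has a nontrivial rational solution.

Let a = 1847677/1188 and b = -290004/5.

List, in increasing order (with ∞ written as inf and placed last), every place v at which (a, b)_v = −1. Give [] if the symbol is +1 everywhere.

Mod squares: a ≡ 429, b ≡ -2145. Check v ∈ {∞, 2, 3, 5, 11, 13, 29}.
v=11: a=11^-1·(≡2), b=11^1·(≡5) mod 11; (2|11)=-1, (5|11)=+1; (−1)^{-1·1·5}·(-1)^1·(+1)^-1 = +1.
v=2: v_2(a)=-2, v_2(b)=2; units ≡ 5, 7 (mod 8); ε·ε+αω+βω = 0·1+-2·0+2·1 ≡ 0  ⇒  (a,b)_2 = +1.
v=∞: 429 > 0 and -2145 < 0  ⇒  (a,b)_∞ = +1.
v=13: a=13^3·(≡7), b=13^3·(≡10) mod 13; (7|13)=-1, (10|13)=+1; (−1)^{3·3·6}·(-1)^3·(+1)^3 = -1.
v=5: a=5^0·(≡4), b=5^-1·(≡1) mod 5; (4|5)=+1, (1|5)=+1; (−1)^{0·-1·2}·(+1)^-1·(+1)^0 = +1.
v=3: a=3^-3·(≡2), b=3^1·(≡2) mod 3; (2|3)=-1, (2|3)=-1; (−1)^{-3·1·1}·(-1)^1·(-1)^-3 = -1.
v=29: a=29^2·(≡7), b=29^0·(≡5) mod 29; (7|29)=+1, (5|29)=+1; (−1)^{2·0·14}·(+1)^0·(+1)^2 = +1.
|Ram(429, -2145)| = 2, even; anisotropic at {3, 13}.

[3, 13]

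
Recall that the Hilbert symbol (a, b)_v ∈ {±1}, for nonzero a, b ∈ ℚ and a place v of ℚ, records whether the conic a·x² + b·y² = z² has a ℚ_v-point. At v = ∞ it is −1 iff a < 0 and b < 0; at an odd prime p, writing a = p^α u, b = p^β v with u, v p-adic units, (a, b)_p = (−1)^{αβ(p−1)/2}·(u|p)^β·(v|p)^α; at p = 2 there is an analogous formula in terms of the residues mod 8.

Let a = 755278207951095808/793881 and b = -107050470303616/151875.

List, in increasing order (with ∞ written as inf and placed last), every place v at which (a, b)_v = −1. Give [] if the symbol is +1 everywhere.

(a, b) ≡ (658, -42652218) mod (ℚ^×)²; places V = {2, 3, 5, 7, 11, 17, 31, 41, 47, ∞}.
(a,b)_3: α=-8, u≡1; β=-5, v≡2 (mod 3); (1|3)=+1, (2|3)=-1; sign (−1)^0·+1^-5·-1^-8 = +1.
(a,b)_7: α=5, u≡6; β=7, v≡2 (mod 7); (6|7)=-1, (2|7)=+1; sign (−1)^1·-1^7·+1^5 = +1.
(a,b)_17: α=2, u≡11; β=1, v≡15 (mod 17); (11|17)=-1, (15|17)=+1; sign (−1)^0·-1^1·+1^2 = -1.
(a,b)_41: α=2, u≡8; β=1, v≡21 (mod 41); (8|41)=+1, (21|41)=+1; sign (−1)^0·+1^1·+1^2 = +1.
(a,b)_2: α=11, β=7; u≡1, v≡3 (mod 8); ε(u)ε(v)=0·1, αω(v)=11·1, βω(u)=7·0; sum ≡ 1  ⇒  -1.
(a,b)_5: α=0, u≡3; β=-4, v≡3 (mod 5); (3|5)=-1, (3|5)=-1; sign (−1)^0·-1^-4·-1^0 = +1.
(a,b)_11: α=-2, u≡9; β=0, v≡2 (mod 11); (9|11)=+1, (2|11)=-1; sign (−1)^0·+1^0·-1^-2 = +1.
(a,b)_31: α=2, u≡20; β=1, v≡15 (mod 31); (20|31)=+1, (15|31)=-1; sign (−1)^0·+1^1·-1^2 = +1.
(a,b)_47: α=1, u≡28; β=1, v≡33 (mod 47); (28|47)=+1, (33|47)=-1; sign (−1)^1·+1^1·-1^1 = +1.
(a,b)_∞: sgn(658)=+, sgn(-42652218)=−, so +1.
(658, -42652218 / ℚ) ramifies at {2, 17}: a division algebra.

[2, 17]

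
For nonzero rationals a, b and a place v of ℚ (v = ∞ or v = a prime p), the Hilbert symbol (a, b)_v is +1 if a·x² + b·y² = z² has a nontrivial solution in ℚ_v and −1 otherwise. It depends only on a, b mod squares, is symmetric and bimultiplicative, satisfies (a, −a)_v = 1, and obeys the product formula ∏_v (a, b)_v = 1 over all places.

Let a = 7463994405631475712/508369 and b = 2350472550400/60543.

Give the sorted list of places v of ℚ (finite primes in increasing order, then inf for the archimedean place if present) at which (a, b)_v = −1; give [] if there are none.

[2, 19]

(a, b) ≡ (627, 4522) mod (ℚ^×)²; places V = {2, 3, 5, 7, 11, 13, 17, 19, 23, 29, 31, ∞}.
(a,b)_31: α=-2, u≡20; β=-2, v≡6 (mod 31); (20|31)=+1, (6|31)=-1; sign (−1)^0·+1^-2·-1^-2 = +1.
(a,b)_3: α=1, u≡2; β=-2, v≡1 (mod 3); (2|3)=-1, (1|3)=+1; sign (−1)^0·-1^-2·+1^1 = +1.
(a,b)_7: α=2, u≡2; β=-1, v≡4 (mod 7); (2|7)=+1, (4|7)=+1; sign (−1)^0·+1^-1·+1^2 = +1.
(a,b)_13: α=2, u≡1; β=2, v≡11 (mod 13); (1|13)=+1, (11|13)=-1; sign (−1)^0·+1^2·-1^2 = +1.
(a,b)_∞: sgn(627)=+, sgn(4522)=+, so +1.
(a,b)_23: α=-2, u≡4; β=0, v≡10 (mod 23); (4|23)=+1, (10|23)=-1; sign (−1)^0·+1^0·-1^-2 = +1.
(a,b)_17: α=2, u≡2; β=1, v≡5 (mod 17); (2|17)=+1, (5|17)=-1; sign (−1)^0·+1^1·-1^2 = +1.
(a,b)_2: α=14, β=11; u≡3, v≡5 (mod 8); ε(u)ε(v)=1·0, αω(v)=14·1, βω(u)=11·1; sum ≡ 1  ⇒  -1.
(a,b)_11: α=1, u≡7; β=0, v≡4 (mod 11); (7|11)=-1, (4|11)=+1; sign (−1)^0·-1^0·+1^1 = +1.
(a,b)_29: α=2, u≡26; β=2, v≡14 (mod 29); (26|29)=-1, (14|29)=-1; sign (−1)^0·-1^2·-1^2 = +1.
(a,b)_19: α=3, u≡18; β=1, v≡10 (mod 19); (18|19)=-1, (10|19)=-1; sign (−1)^1·-1^1·-1^3 = -1.
(a,b)_5: α=0, u≡3; β=2, v≡2 (mod 5); (3|5)=-1, (2|5)=-1; sign (−1)^0·-1^2·-1^0 = +1.
(627, 4522 / ℚ) ramifies at {2, 19}: a division algebra.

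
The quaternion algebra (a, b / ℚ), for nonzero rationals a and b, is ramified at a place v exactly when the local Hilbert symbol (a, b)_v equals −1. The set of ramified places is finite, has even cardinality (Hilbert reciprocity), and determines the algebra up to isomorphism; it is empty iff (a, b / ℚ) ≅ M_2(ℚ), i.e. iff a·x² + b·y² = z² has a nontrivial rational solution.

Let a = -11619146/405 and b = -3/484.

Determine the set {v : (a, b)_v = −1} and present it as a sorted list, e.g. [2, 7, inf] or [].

(a, b) ≡ (-1330, -3) mod (ℚ^×)²; places V = {2, 3, 5, 7, 11, 19, ∞}.
(a,b)_∞: sgn(-1330)=−, sgn(-3)=−, so -1.
(a,b)_7: α=1, u≡3; β=0, v≡4 (mod 7); (3|7)=-1, (4|7)=+1; sign (−1)^0·-1^0·+1^1 = +1.
(a,b)_11: α=2, u≡9; β=-2, v≡2 (mod 11); (9|11)=+1, (2|11)=-1; sign (−1)^0·+1^-2·-1^2 = +1.
(a,b)_5: α=-1, u≡4; β=0, v≡3 (mod 5); (4|5)=+1, (3|5)=-1; sign (−1)^0·+1^0·-1^-1 = -1.
(a,b)_3: α=-4, u≡2; β=1, v≡2 (mod 3); (2|3)=-1, (2|3)=-1; sign (−1)^0·-1^1·-1^-4 = -1.
(a,b)_2: α=1, β=-2; u≡7, v≡5 (mod 8); ε(u)ε(v)=1·0, αω(v)=1·1, βω(u)=-2·0; sum ≡ 1  ⇒  -1.
(a,b)_19: α=3, u≡9; β=0, v≡6 (mod 19); (9|19)=+1, (6|19)=+1; sign (−1)^0·+1^0·+1^3 = +1.
|Ram(-1330, -3)| = 4, even; anisotropic at {2, 3, 5, ∞}.

[2, 3, 5, inf]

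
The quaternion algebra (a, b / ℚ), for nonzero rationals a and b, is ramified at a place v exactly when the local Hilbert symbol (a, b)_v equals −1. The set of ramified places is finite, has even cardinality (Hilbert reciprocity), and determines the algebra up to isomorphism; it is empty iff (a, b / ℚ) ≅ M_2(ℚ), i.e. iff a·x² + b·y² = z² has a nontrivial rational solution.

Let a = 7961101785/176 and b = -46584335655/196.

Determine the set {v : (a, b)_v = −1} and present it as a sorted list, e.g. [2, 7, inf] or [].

[5, 13]

Mod squares: a ≡ 715, b ≡ -66495. Check v ∈ {∞, 2, 3, 5, 7, 11, 13, 17, 31}.
v=∞: 715 > 0 and -66495 < 0  ⇒  (a,b)_∞ = +1.
v=11: a=11^-1·(≡2), b=11^1·(≡3) mod 11; (2|11)=-1, (3|11)=+1; (−1)^{-1·1·5}·(-1)^1·(+1)^-1 = +1.
v=31: a=31^2·(≡10), b=31^3·(≡9) mod 31; (10|31)=+1, (9|31)=+1; (−1)^{2·3·15}·(+1)^3·(+1)^2 = +1.
v=5: a=5^1·(≡2), b=5^1·(≡4) mod 5; (2|5)=-1, (4|5)=+1; (−1)^{1·1·2}·(-1)^1·(+1)^1 = -1.
v=2: v_2(a)=-4, v_2(b)=-2; units ≡ 3, 1 (mod 8); ε·ε+αω+βω = 1·0+-4·0+-2·1 ≡ 0  ⇒  (a,b)_2 = +1.
v=7: a=7^2·(≡2), b=7^-2·(≡6) mod 7; (2|7)=+1, (6|7)=-1; (−1)^{2·-2·3}·(+1)^-2·(-1)^2 = +1.
v=13: a=13^1·(≡4), b=13^1·(≡6) mod 13; (4|13)=+1, (6|13)=-1; (−1)^{1·1·6}·(+1)^1·(-1)^1 = -1.
v=3: a=3^2·(≡1), b=3^7·(≡2) mod 3; (1|3)=+1, (2|3)=-1; (−1)^{2·7·1}·(+1)^7·(-1)^2 = +1.
v=17: a=17^2·(≡13), b=17^0·(≡16) mod 17; (13|17)=+1, (16|17)=+1; (−1)^{2·0·8}·(+1)^0·(+1)^2 = +1.
|Ram(715, -66495)| = 2, even; anisotropic at {5, 13}.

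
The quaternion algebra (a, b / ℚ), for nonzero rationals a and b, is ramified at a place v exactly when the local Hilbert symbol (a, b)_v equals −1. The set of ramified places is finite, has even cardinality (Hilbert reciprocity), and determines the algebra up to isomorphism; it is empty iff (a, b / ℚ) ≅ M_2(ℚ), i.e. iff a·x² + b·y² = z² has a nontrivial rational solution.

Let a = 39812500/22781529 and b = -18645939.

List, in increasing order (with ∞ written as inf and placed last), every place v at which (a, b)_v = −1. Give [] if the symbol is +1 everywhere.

[13, 41]

Mod squares: a ≡ 13, b ≡ -12259. Check v ∈ {∞, 2, 3, 5, 7, 13, 23, 37, 41, 43}.
v=37: a=37^-2·(≡2), b=37^0·(≡26) mod 37; (2|37)=-1, (26|37)=+1; (−1)^{-2·0·18}·(-1)^0·(+1)^-2 = +1.
v=13: a=13^1·(≡3), b=13^3·(≡2) mod 13; (3|13)=+1, (2|13)=-1; (−1)^{1·3·6}·(+1)^3·(-1)^1 = -1.
v=3: a=3^-2·(≡1), b=3^2·(≡2) mod 3; (1|3)=+1, (2|3)=-1; (−1)^{-2·2·1}·(+1)^2·(-1)^-2 = +1.
v=23: a=23^0·(≡1), b=23^1·(≡11) mod 23; (1|23)=+1, (11|23)=-1; (−1)^{0·1·11}·(+1)^1·(-1)^0 = +1.
v=7: a=7^2·(≡3), b=7^0·(≡3) mod 7; (3|7)=-1, (3|7)=-1; (−1)^{2·0·3}·(-1)^0·(-1)^2 = +1.
v=∞: 13 > 0 and -12259 < 0  ⇒  (a,b)_∞ = +1.
v=41: a=41^0·(≡12), b=41^1·(≡34) mod 41; (12|41)=-1, (34|41)=-1; (−1)^{0·1·20}·(-1)^1·(-1)^0 = -1.
v=5: a=5^6·(≡2), b=5^0·(≡1) mod 5; (2|5)=-1, (1|5)=+1; (−1)^{6·0·2}·(-1)^0·(+1)^6 = +1.
v=43: a=43^-2·(≡17), b=43^0·(≡22) mod 43; (17|43)=+1, (22|43)=-1; (−1)^{-2·0·21}·(+1)^0·(-1)^-2 = +1.
v=2: v_2(a)=2, v_2(b)=0; units ≡ 5, 5 (mod 8); ε·ε+αω+βω = 0·0+2·1+0·1 ≡ 0  ⇒  (a,b)_2 = +1.
(13, -12259 / ℚ) ramifies at {13, 41}: a division algebra.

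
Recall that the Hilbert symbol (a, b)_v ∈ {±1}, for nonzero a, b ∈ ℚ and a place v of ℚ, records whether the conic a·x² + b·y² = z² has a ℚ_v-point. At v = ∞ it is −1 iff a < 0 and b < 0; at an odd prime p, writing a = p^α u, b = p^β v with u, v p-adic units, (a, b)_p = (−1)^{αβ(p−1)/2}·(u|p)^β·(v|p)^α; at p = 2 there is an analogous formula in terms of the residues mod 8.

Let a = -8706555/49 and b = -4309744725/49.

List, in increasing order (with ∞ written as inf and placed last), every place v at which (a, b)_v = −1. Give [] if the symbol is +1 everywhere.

(a, b) ≡ (-7995, -17589) mod (ℚ^×)²; places V = {2, 3, 5, 7, 11, 13, 41, ∞}.
(a,b)_2: α=0, β=0; u≡5, v≡3 (mod 8); ε(u)ε(v)=0·1, αω(v)=0·1, βω(u)=0·1; sum ≡ 0  ⇒  +1.
(a,b)_3: α=3, u≡2; β=5, v≡2 (mod 3); (2|3)=-1, (2|3)=-1; sign (−1)^1·-1^5·-1^3 = -1.
(a,b)_∞: sgn(-7995)=−, sgn(-17589)=−, so -1.
(a,b)_11: α=2, u≡8; β=3, v≡8 (mod 11); (8|11)=-1, (8|11)=-1; sign (−1)^0·-1^3·-1^2 = -1.
(a,b)_5: α=1, u≡1; β=2, v≡4 (mod 5); (1|5)=+1, (4|5)=+1; sign (−1)^0·+1^2·+1^1 = +1.
(a,b)_7: α=-2, u≡3; β=-2, v≡1 (mod 7); (3|7)=-1, (1|7)=+1; sign (−1)^0·-1^-2·+1^-2 = +1.
(a,b)_13: α=1, u≡9; β=1, v≡9 (mod 13); (9|13)=+1, (9|13)=+1; sign (−1)^0·+1^1·+1^1 = +1.
(a,b)_41: α=1, u≡39; β=1, v≡35 (mod 41); (39|41)=+1, (35|41)=-1; sign (−1)^0·+1^1·-1^1 = -1.
Ram(-7995, -17589) = {3, 11, 41, ∞}; no ℚ_3-point on the conic.

[3, 11, 41, inf]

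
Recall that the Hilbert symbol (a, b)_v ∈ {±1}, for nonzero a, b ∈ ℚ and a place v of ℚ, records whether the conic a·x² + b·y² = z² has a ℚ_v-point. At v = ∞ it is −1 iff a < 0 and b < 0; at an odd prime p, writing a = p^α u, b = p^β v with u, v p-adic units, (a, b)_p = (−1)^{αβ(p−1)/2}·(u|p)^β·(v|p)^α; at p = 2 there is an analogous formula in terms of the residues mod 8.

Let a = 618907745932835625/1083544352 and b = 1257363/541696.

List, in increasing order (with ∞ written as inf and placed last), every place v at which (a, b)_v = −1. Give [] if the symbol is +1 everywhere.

Mod squares: a ≡ 913234, b ≡ 43. Check v ∈ {∞, 2, 3, 5, 7, 11, 19, 23, 37, 41, 43}.
v=23: a=23^-4·(≡10), b=23^-2·(≡21) mod 23; (10|23)=-1, (21|23)=-1; (−1)^{-4·-2·11}·(-1)^-2·(-1)^-4 = +1.
v=43: a=43^3·(≡32), b=43^1·(≡31) mod 43; (32|43)=-1, (31|43)=+1; (−1)^{3·1·21}·(-1)^1·(+1)^3 = +1.
v=41: a=41^1·(≡30), b=41^0·(≡4) mod 41; (30|41)=-1, (4|41)=+1; (−1)^{1·0·20}·(-1)^0·(+1)^1 = +1.
v=37: a=37^1·(≡21), b=37^0·(≡18) mod 37; (21|37)=+1, (18|37)=-1; (−1)^{1·0·18}·(+1)^0·(-1)^1 = -1.
v=5: a=5^4·(≡1), b=5^0·(≡3) mod 5; (1|5)=+1, (3|5)=-1; (−1)^{4·0·2}·(+1)^0·(-1)^4 = +1.
v=11: a=11^-2·(≡9), b=11^0·(≡8) mod 11; (9|11)=+1, (8|11)=-1; (−1)^{-2·0·5}·(+1)^0·(-1)^-2 = +1.
v=∞: 913234 > 0 and 43 > 0  ⇒  (a,b)_∞ = +1.
v=19: a=19^4·(≡8), b=19^2·(≡1) mod 19; (8|19)=-1, (1|19)=+1; (−1)^{4·2·9}·(-1)^2·(+1)^4 = +1.
v=7: a=7^1·(≡6), b=7^0·(≡2) mod 7; (6|7)=-1, (2|7)=+1; (−1)^{1·0·3}·(-1)^0·(+1)^1 = +1.
v=3: a=3^2·(≡1), b=3^4·(≡1) mod 3; (1|3)=+1, (1|3)=+1; (−1)^{2·4·1}·(+1)^4·(+1)^2 = +1.
v=2: v_2(a)=-5, v_2(b)=-10; units ≡ 1, 3 (mod 8); ε·ε+αω+βω = 0·1+-5·1+-10·0 ≡ 1  ⇒  (a,b)_2 = -1.
|Ram(913234, 43)| = 2, even; anisotropic at {2, 37}.

[2, 37]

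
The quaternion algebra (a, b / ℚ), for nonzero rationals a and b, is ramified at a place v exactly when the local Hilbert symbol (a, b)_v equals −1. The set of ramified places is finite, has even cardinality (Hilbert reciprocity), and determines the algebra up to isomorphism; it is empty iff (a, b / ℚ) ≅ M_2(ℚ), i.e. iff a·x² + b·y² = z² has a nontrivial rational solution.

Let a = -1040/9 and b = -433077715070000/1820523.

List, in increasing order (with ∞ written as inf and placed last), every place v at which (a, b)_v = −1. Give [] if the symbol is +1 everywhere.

[2, 7, 17, inf]

Mod squares: a ≡ -65, b ≡ -4641. Check v ∈ {∞, 2, 3, 5, 7, 11, 13, 17, 19, 37, 41}.
v=5: a=5^1·(≡3), b=5^4·(≡1) mod 5; (3|5)=-1, (1|5)=+1; (−1)^{1·4·2}·(-1)^4·(+1)^1 = +1.
v=41: a=41^0·(≡12), b=41^-2·(≡21) mod 41; (12|41)=-1, (21|41)=+1; (−1)^{0·-2·20}·(-1)^-2·(+1)^0 = +1.
v=7: a=7^0·(≡5), b=7^1·(≡1) mod 7; (5|7)=-1, (1|7)=+1; (−1)^{0·1·3}·(-1)^1·(+1)^0 = -1.
v=19: a=19^0·(≡9), b=19^-2·(≡8) mod 19; (9|19)=+1, (8|19)=-1; (−1)^{0·-2·9}·(+1)^-2·(-1)^0 = +1.
v=∞: -65 < 0 and -4641 < 0  ⇒  (a,b)_∞ = -1.
v=2: v_2(a)=4, v_2(b)=4; units ≡ 7, 7 (mod 8); ε·ε+αω+βω = 1·1+4·0+4·0 ≡ 1  ⇒  (a,b)_2 = -1.
v=37: a=37^0·(≡16), b=37^2·(≡4) mod 37; (16|37)=+1, (4|37)=+1; (−1)^{0·2·18}·(+1)^2·(+1)^0 = +1.
v=3: a=3^-2·(≡1), b=3^-1·(≡1) mod 3; (1|3)=+1, (1|3)=+1; (−1)^{-2·-1·1}·(+1)^-1·(+1)^-2 = +1.
v=17: a=17^0·(≡11), b=17^1·(≡16) mod 17; (11|17)=-1, (16|17)=+1; (−1)^{0·1·8}·(-1)^1·(+1)^0 = -1.
v=11: a=11^0·(≡3), b=11^2·(≡3) mod 11; (3|11)=+1, (3|11)=+1; (−1)^{0·2·5}·(+1)^2·(+1)^0 = +1.
v=13: a=13^1·(≡7), b=13^3·(≡7) mod 13; (7|13)=-1, (7|13)=-1; (−1)^{1·3·6}·(-1)^3·(-1)^1 = +1.
Ram(-65, -4641) = {2, 7, 17, ∞}; no ℚ_2-point on the conic.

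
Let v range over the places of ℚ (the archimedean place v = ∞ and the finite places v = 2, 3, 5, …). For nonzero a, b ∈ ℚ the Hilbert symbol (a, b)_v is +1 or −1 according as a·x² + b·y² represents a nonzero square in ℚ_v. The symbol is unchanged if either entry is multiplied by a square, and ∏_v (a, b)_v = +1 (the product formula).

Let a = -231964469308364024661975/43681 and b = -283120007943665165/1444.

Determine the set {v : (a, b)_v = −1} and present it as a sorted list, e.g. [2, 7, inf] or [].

(a, b) ≡ (-20000239, -14285885) mod (ℚ^×)²; places V = {2, 3, 5, 7, 11, 13, 17, 19, 31, 37, 47, 53, ∞}.
(a,b)_17: α=4, u≡6; β=2, v≡12 (mod 17); (6|17)=-1, (12|17)=-1; sign (−1)^0·-1^2·-1^4 = +1.
(a,b)_13: α=4, u≡4; β=4, v≡10 (mod 13); (4|13)=+1, (10|13)=+1; sign (−1)^0·+1^4·+1^4 = +1.
(a,b)_53: α=1, u≡27; β=1, v≡28 (mod 53); (27|53)=-1, (28|53)=+1; sign (−1)^0·-1^1·+1^1 = -1.
(a,b)_11: α=-2, u≡9; β=0, v≡8 (mod 11); (9|11)=+1, (8|11)=-1; sign (−1)^0·+1^0·-1^-2 = +1.
(a,b)_19: α=-2, u≡16; β=-2, v≡16 (mod 19); (16|19)=+1, (16|19)=+1; sign (−1)^0·+1^-2·+1^-2 = +1.
(a,b)_47: α=1, u≡36; β=1, v≡5 (mod 47); (36|47)=+1, (5|47)=-1; sign (−1)^1·+1^1·-1^1 = +1.
(a,b)_2: α=0, β=-2; u≡1, v≡3 (mod 8); ε(u)ε(v)=0·1, αω(v)=0·1, βω(u)=-2·0; sum ≡ 0  ⇒  +1.
(a,b)_∞: sgn(-20000239)=−, sgn(-14285885)=−, so -1.
(a,b)_3: α=4, u≡2; β=0, v≡1 (mod 3); (2|3)=-1, (1|3)=+1; sign (−1)^0·-1^0·+1^4 = +1.
(a,b)_31: α=1, u≡6; β=1, v≡22 (mod 31); (6|31)=-1, (22|31)=-1; sign (−1)^1·-1^1·-1^1 = -1.
(a,b)_7: α=5, u≡6; β=4, v≡2 (mod 7); (6|7)=-1, (2|7)=+1; sign (−1)^0·-1^4·+1^5 = +1.
(a,b)_37: α=1, u≡35; β=1, v≡26 (mod 37); (35|37)=-1, (26|37)=+1; sign (−1)^0·-1^1·+1^1 = -1.
(a,b)_5: α=2, u≡1; β=1, v≡3 (mod 5); (1|5)=+1, (3|5)=-1; sign (−1)^0·+1^1·-1^2 = +1.
Ram(-20000239, -14285885) = {31, 37, 53, ∞}; no ℚ_31-point on the conic.

[31, 37, 53, inf]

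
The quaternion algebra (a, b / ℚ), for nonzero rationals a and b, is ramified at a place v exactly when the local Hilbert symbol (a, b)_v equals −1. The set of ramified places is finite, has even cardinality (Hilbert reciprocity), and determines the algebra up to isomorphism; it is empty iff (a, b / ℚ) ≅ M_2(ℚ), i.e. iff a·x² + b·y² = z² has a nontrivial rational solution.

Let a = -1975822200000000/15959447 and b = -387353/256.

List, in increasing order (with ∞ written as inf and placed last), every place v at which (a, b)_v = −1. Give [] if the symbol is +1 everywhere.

Mod squares: a ≡ -50493234, b ≡ -1073. Check v ∈ {∞, 2, 3, 5, 7, 11, 17, 19, 23, 29, 31, 37}.
v=37: a=37^1·(≡26), b=37^1·(≡24) mod 37; (26|37)=+1, (24|37)=-1; (−1)^{1·1·18}·(+1)^1·(-1)^1 = -1.
v=11: a=11^1·(≡6), b=11^0·(≡4) mod 11; (6|11)=-1, (4|11)=+1; (−1)^{1·0·5}·(-1)^0·(+1)^1 = +1.
v=2: v_2(a)=9, v_2(b)=-8; units ≡ 7, 7 (mod 8); ε·ε+αω+βω = 1·1+9·0+-8·0 ≡ 1  ⇒  (a,b)_2 = -1.
v=7: a=7^-4·(≡3), b=7^0·(≡5) mod 7; (3|7)=-1, (5|7)=-1; (−1)^{-4·0·3}·(-1)^0·(-1)^-4 = +1.
v=17: a=17^-2·(≡13), b=17^0·(≡9) mod 17; (13|17)=+1, (9|17)=+1; (−1)^{-2·0·8}·(+1)^0·(+1)^-2 = +1.
v=5: a=5^8·(≡4), b=5^0·(≡2) mod 5; (4|5)=+1, (2|5)=-1; (−1)^{8·0·2}·(+1)^0·(-1)^8 = +1.
v=3: a=3^3·(≡2), b=3^0·(≡1) mod 3; (2|3)=-1, (1|3)=+1; (−1)^{3·0·1}·(-1)^0·(+1)^3 = +1.
v=19: a=19^0·(≡11), b=19^2·(≡18) mod 19; (11|19)=+1, (18|19)=-1; (−1)^{0·2·9}·(+1)^2·(-1)^0 = +1.
v=23: a=23^-1·(≡20), b=23^0·(≡12) mod 23; (20|23)=-1, (12|23)=+1; (−1)^{-1·0·11}·(-1)^0·(+1)^-1 = +1.
v=∞: -50493234 < 0 and -1073 < 0  ⇒  (a,b)_∞ = -1.
v=31: a=31^1·(≡7), b=31^0·(≡30) mod 31; (7|31)=+1, (30|31)=-1; (−1)^{1·0·15}·(+1)^0·(-1)^1 = -1.
v=29: a=29^1·(≡17), b=29^1·(≡15) mod 29; (17|29)=-1, (15|29)=-1; (−1)^{1·1·14}·(-1)^1·(-1)^1 = +1.
Ram(-50493234, -1073) = {2, 31, 37, ∞}; no ℚ_2-point on the conic.

[2, 31, 37, inf]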